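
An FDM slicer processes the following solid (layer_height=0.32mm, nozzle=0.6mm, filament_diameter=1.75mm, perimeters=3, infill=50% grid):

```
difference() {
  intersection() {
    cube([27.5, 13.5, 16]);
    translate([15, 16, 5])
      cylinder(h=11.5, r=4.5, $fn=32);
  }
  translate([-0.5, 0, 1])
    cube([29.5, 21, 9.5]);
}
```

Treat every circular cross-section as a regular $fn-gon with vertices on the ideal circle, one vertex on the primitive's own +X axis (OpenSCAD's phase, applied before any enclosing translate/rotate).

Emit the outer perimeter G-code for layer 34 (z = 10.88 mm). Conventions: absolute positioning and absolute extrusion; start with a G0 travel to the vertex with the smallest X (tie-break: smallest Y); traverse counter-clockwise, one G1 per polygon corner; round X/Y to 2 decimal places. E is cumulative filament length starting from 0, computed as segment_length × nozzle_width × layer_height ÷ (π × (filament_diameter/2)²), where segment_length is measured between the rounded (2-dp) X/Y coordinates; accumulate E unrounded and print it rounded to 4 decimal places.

G0 X11.26 Y13.50 Z10.88
G1 X11.82 Y12.82 E0.0703
G1 X12.50 Y12.26 E0.1406
G1 X13.28 Y11.84 E0.2114
G1 X14.12 Y11.59 E0.2813
G1 X15.00 Y11.50 E0.3519
G1 X15.88 Y11.59 E0.4225
G1 X16.72 Y11.84 E0.4925
G1 X17.50 Y12.26 E0.5632
G1 X18.18 Y12.82 E0.6335
G1 X18.74 Y13.50 E0.7038
G1 X11.26 Y13.50 E1.3009

At z = 10.88 mm: the cube is present — its section is the full 27.5×13.5 rectangle; the r=4.5 cylinder at (15, 16) contributes a regular 32-gon of circumradius 4.5; Keeping only the common overlap: the r=4.5 cylinder at (15, 16) partially overlaps the 27.5×13.5 cube; clipping to the common part keeps 10.40 mm² — 1 connected region; the cube at (-0.5, 0) does not reach this height (z outside [1, 10.5]); Subtracting the remaining from the first: none of the subtracted shapes is present at this height, so that combined region is unchanged — 1 connected region. The outline is a single polygon with 11 vertices. Extrusion per mm of travel: 0.6 × 0.32 / (π × 0.875²) = 0.079824. Accumulating E over each segment gives final E = 1.3009.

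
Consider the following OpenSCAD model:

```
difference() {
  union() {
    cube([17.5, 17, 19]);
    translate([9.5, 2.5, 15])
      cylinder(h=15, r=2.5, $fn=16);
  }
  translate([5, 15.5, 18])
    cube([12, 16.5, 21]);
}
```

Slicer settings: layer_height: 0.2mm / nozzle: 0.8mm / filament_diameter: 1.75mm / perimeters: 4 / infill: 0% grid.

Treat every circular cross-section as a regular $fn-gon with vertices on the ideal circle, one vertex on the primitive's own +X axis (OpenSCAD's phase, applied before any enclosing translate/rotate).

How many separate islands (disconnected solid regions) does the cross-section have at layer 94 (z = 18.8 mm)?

1

At z = 18.8 mm: the cube is present — its section is the full 17.5×17 rectangle; the cylinder at (9.5, 2.5): section is a regular 16-gon, circumradius r=2.5; Taking the union: the r=2.5 cylinder at (9.5, 2.5) lies entirely inside the 17.5×17 cube, so the union is just the 17.5×17 cube — 1 connected region; the cube at (5, 15.5) (footprint 12×16.5) is included at this height; Subtracting the remaining from the first: starting from the result so far, the 12×16.5 cube at (5, 15.5) partially overlaps it — only the 18.00 mm² overlap (of its 198.00 mm²) is removed, clipping the outline — 1 connected region. Overall, the cross-section is a single solid region. Island count = 1.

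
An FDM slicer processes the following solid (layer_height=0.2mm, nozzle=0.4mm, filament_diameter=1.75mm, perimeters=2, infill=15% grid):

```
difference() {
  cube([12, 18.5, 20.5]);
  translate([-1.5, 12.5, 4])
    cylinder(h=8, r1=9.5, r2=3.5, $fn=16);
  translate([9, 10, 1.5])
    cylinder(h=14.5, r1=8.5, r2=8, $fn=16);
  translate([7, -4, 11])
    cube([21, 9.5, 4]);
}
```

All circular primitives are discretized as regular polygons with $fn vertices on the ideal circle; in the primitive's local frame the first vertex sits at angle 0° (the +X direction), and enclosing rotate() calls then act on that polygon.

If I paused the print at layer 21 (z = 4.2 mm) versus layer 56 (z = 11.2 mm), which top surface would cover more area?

layer 56 (z = 11.2 mm)

Layer 21 (z = 4.2): the cube (footprint 12×18.5) is included at this height (area 222.00 mm²); the cone at (-1.5, 12.5) (r1=9.5→r2=3.5) has section circumradius 9.350 here — a regular 16-gon (area = (16/2)·9.350²·sin(360°/16) = 267.64 mm²); the cone at (9, 10) (r1=8.5→r2=8) has section circumradius 8.407 here — a regular 16-gon (area = (16/2)·8.407²·sin(360°/16) = 216.37 mm²); the cube at (7, -4) does not reach this height (z outside [11, 15]); After the difference (first − rest): starting from the 12×18.5 cube (222.00 mm²), the cone at (-1.5, 12.5) partially overlaps it — only the 95.25 mm² overlap (of its 267.64 mm²) is removed, clipping the outline; the cone at (9, 10) partially overlaps it — only the 92.18 mm² overlap (of its 216.37 mm²) is removed, clipping the outline — area = 34.57 mm². So its area = 34.57 mm². Layer 56 (z = 11.2): the cube (footprint 12×18.5) is included at this height (area 222.00 mm²); the cone at (-1.5, 12.5) contributes a regular 16-gon of circumradius 4.100 (interpolated between r1=9.5 and r2=3.5 at t=0.900) (area = (16/2)·4.100²·sin(360°/16) = 51.46 mm²); the cone at (9, 10): at t=0.669 of its height the radius interpolates to r₁+(r₂−r₁)t = 8.166, giving a regular 16-gon of that circumradius (area = (16/2)·8.166²·sin(360°/16) = 204.13 mm²); the cube at (7, -4) is present — its section is the full 21×9.5 rectangle (area 199.50 mm²); After the difference (first − rest): starting from the 12×18.5 cube (222.00 mm²), the cone at (-1.5, 12.5) partially overlaps it — only the 13.88 mm² overlap (of its 51.46 mm²) is removed, clipping the outline; the cone at (9, 10) partially overlaps it — only the 144.66 mm² overlap (of its 204.13 mm²) is removed, clipping the outline; the 21×9.5 cube at (7, -4) partially overlaps it — only the 10.47 mm² overlap (of its 199.50 mm²) is removed, clipping the outline — area = 53.00 mm². So its area = 53.00 mm². Layer 56 is larger (53.00 vs 34.57 mm²).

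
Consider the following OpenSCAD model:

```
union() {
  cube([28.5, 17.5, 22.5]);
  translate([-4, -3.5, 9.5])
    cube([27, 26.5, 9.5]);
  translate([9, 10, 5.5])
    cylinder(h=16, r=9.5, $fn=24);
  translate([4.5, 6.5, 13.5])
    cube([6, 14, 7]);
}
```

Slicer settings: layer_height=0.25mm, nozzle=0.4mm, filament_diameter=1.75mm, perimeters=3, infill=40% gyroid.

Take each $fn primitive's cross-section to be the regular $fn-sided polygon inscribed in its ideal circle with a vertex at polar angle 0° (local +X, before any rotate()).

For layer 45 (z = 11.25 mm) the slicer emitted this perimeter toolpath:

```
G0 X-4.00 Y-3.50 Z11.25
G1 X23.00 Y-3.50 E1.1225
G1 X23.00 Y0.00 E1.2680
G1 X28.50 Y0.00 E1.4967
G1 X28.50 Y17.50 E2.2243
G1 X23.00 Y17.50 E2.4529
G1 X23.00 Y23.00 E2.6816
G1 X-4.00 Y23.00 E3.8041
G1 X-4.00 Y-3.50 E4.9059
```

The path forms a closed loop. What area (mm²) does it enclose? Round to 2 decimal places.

Apply the shoelace formula to the sequence of (X, Y) vertices; enclosed area = 811.75 mm².

811.75 mm²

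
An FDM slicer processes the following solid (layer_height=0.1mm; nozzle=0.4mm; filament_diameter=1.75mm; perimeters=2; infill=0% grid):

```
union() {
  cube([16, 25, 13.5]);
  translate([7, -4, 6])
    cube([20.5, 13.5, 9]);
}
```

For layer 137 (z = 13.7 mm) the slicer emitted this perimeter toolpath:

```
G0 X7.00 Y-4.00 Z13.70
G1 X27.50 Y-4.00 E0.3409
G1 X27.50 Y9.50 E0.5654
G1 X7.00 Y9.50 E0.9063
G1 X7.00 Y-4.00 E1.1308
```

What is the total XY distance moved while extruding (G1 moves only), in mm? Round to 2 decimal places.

Sum the Euclidean lengths of each G1 segment: total = 68.00 mm.

68.00 mm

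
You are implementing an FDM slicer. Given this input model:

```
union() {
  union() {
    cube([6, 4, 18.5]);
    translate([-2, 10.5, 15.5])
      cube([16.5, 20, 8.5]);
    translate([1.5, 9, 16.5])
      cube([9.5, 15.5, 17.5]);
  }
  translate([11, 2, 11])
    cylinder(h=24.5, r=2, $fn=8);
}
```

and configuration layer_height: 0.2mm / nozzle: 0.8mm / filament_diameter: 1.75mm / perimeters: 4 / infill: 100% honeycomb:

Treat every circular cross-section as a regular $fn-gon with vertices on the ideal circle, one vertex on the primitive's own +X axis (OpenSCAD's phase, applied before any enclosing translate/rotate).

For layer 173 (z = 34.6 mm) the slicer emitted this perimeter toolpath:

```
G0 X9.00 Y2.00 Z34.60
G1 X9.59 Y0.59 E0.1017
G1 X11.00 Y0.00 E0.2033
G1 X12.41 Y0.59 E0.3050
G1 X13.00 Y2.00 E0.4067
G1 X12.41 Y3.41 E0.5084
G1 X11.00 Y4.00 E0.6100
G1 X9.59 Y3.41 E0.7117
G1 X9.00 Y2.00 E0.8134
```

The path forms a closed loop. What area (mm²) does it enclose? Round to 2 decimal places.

Apply the shoelace formula to the sequence of (X, Y) vertices; enclosed area = 11.28 mm².

11.28 mm²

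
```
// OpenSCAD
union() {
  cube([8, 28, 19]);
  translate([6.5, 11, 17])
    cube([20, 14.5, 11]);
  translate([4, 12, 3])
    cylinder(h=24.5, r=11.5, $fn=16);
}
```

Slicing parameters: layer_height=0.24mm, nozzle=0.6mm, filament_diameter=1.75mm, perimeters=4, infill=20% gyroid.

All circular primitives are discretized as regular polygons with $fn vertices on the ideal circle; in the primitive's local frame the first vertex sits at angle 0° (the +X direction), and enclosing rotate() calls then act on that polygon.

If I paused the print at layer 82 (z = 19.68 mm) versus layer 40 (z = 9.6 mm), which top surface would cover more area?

Layer 82 (z = 19.68): the cube is not intersected at this z (z outside [0, 19]); the cube at (6.5, 11) (footprint 20×14.5) is included at this height (area 290.00 mm²); the r=11.5 cylinder at (4, 12) gives a regular 16-gon of circumradius 11.5 (constant along its height) (area = (16/2)·11.500²·sin(360°/16) = 404.88 mm²); Taking the union: the regions partially overlap — summed areas 694.88 mm² minus the doubly-counted overlap 81.99 mm² gives 612.89 mm² — area = 612.89 mm². So its area = 612.89 mm². Layer 40 (z = 9.6): the cube (footprint 8×28) is included at this height (area 224.00 mm²); the cube at (6.5, 11) is absent (z outside [17, 28]); the cylinder at (4, 12): section is a regular 16-gon, circumradius r=11.5 (area = (16/2)·11.500²·sin(360°/16) = 404.88 mm²); Taking the union: the regions partially overlap — summed areas 628.88 mm² minus the doubly-counted overlap 177.63 mm² gives 451.24 mm² — area = 451.24 mm². So its area = 451.24 mm². Layer 82 is larger (612.89 vs 451.24 mm²).

layer 82 (z = 19.68 mm)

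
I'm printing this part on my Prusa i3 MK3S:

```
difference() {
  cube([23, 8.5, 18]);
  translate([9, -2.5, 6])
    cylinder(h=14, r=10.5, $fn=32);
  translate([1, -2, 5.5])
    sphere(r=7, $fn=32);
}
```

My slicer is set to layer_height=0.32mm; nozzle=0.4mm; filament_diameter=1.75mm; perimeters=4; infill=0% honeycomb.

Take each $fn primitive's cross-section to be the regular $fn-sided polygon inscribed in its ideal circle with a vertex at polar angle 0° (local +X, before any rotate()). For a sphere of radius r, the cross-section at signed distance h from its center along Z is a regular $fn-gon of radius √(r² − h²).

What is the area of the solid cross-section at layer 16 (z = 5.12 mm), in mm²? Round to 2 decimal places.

At z = 5.12 mm: the 23×8.5 cube contributes its full rectangle (area 195.50 mm²); the cylinder at (9, -2.5) is absent (z outside [6, 20]); the sphere at (1, -2): section is a regular 32-gon, circumradius = √(r²−h²) = √(7²−0.38²) = 6.990 (area = (32/2)·6.990²·sin(360°/32) = 152.50 mm²); After the difference (first − rest): starting from the 23×8.5 cube (195.50 mm²), the r=7 sphere at (1, -2) partially overlaps it — only the 29.32 mm² overlap (of its 152.50 mm²) is removed, clipping the outline — area = 166.18 mm². Overall, the cross-section is a single solid region. Net area = 166.18 mm².

166.18 mm²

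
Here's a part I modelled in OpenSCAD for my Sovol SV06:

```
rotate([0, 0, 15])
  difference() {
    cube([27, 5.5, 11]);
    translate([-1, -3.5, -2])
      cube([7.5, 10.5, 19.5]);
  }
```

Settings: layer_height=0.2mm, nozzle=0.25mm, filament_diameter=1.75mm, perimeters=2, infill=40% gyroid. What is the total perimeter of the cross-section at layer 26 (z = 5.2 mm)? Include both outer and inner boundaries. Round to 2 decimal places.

52.00 mm

At z = 5.2 mm: the cube is present — its section is the full 27×5.5 rectangle (perimeter 65.00 mm); the cube at (-1, -3.5) (footprint 7.5×10.5) is included at this height (perimeter 36.00 mm); After the difference (first − rest): starting from the 27×5.5 cube, the 7.5×10.5 cube at (-1, -3.5) partially overlaps it — only the 35.75 mm² overlap (of its 78.75 mm²) is removed, clipping the outline — boundary = 52.00 mm; (rotated 15° about Z; rotation is an isometry so areas/perimeters/island counts are preserved). Overall, the cross-section is a single solid region. Total boundary length (outer) = 52.00 mm.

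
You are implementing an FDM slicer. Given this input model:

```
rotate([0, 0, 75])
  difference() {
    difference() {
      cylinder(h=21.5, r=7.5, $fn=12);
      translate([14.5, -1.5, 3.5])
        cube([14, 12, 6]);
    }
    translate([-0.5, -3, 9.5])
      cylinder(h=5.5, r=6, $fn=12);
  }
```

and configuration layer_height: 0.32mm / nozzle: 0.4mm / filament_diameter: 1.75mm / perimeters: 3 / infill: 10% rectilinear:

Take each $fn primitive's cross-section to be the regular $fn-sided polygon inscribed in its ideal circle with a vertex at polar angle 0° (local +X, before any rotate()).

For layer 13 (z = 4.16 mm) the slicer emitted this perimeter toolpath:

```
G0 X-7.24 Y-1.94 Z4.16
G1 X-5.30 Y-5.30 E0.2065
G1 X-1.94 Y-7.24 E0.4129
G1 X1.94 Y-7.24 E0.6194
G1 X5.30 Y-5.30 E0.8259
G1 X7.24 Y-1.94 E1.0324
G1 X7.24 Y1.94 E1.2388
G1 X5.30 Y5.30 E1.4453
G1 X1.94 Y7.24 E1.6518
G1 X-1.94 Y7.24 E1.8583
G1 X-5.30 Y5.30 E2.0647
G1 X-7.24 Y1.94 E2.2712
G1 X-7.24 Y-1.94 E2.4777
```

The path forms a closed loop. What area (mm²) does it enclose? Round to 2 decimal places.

168.54 mm²

Apply the shoelace formula to the sequence of (X, Y) vertices; enclosed area = 168.54 mm².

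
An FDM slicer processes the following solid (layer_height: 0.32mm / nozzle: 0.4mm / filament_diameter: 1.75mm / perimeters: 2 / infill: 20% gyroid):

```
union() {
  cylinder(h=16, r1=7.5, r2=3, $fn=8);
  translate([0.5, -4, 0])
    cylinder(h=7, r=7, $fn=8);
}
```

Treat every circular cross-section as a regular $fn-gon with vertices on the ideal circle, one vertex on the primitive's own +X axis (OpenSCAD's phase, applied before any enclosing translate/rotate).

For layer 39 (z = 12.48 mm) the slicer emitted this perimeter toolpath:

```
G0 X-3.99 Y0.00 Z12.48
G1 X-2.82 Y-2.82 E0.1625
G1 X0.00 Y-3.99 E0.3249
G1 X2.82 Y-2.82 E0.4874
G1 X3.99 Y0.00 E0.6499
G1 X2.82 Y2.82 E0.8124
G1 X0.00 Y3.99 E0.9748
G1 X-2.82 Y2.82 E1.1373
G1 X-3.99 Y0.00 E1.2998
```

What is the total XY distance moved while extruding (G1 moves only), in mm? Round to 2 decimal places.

Sum the Euclidean lengths of each G1 segment: total = 24.42 mm.

24.42 mm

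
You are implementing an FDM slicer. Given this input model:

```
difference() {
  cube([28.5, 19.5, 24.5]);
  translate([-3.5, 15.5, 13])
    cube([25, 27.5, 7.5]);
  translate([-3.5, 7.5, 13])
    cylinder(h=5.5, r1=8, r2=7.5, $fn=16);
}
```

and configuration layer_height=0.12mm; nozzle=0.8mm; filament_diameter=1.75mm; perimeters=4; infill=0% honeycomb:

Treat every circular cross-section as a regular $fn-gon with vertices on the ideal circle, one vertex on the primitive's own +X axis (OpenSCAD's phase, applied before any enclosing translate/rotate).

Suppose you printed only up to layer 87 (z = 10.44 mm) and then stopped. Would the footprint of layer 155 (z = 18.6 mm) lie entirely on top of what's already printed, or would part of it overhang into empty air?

Compare the two slices. At z = 10.44: the cube is present — its section is the full 28.5×19.5 rectangle (area 555.75 mm²); the cube at (-3.5, 15.5) is absent (z outside [13, 20.5]); the cone at (-3.5, 7.5) is absent (z outside [13, 18.5]); Taking the first minus the rest: none of the subtracted shapes is present at this height, so the 28.5×19.5 cube is unchanged — area = 555.75 mm². At z = 18.6: the 28.5×19.5 cube contributes its full rectangle (area 555.75 mm²); the 25×27.5 cube at (-3.5, 15.5) contributes its full rectangle (area 687.50 mm²); the cone at (-3.5, 7.5) is not intersected at this z (z outside [13, 18.5]); After the difference (first − rest): starting from the 28.5×19.5 cube (555.75 mm²), the 25×27.5 cube at (-3.5, 15.5) partially overlaps it — only the 86.00 mm² overlap (of its 687.50 mm²) is removed, clipping the outline — area = 469.75 mm². Checking containment: the cross-section at z = 18.6 is a subset of the cross-section at z = 10.44.

entirely on top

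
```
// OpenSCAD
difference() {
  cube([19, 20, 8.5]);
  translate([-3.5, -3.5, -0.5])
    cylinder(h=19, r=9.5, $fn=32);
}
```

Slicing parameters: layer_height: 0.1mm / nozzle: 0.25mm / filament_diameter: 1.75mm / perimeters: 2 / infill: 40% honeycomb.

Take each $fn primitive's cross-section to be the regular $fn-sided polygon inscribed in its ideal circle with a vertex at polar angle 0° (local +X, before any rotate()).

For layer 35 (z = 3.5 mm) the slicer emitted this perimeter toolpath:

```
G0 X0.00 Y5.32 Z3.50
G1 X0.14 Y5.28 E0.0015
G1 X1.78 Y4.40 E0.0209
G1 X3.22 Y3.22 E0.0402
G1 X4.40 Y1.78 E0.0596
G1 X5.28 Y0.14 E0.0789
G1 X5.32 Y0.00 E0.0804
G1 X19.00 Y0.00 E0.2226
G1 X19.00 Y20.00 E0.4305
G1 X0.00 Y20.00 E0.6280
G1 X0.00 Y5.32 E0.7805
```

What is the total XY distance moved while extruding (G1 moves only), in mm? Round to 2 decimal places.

75.10 mm

Sum the Euclidean lengths of each G1 segment: total = 75.10 mm.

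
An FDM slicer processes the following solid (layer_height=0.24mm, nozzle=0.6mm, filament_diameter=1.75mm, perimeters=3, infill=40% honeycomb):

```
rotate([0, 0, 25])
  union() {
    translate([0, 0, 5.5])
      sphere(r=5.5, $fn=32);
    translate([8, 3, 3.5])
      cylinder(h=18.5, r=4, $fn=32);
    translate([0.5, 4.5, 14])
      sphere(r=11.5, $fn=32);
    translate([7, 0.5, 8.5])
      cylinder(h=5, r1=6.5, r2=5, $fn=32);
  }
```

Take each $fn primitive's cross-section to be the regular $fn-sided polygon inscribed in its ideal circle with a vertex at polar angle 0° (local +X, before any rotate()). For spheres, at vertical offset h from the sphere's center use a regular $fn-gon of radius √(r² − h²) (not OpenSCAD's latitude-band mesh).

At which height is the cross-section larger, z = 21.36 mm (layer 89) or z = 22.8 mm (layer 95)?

Layer 89 (z = 21.36): the sphere is not intersected at this z (|z−center|=15.860 > r=5.5); the cylinder at (8, 3): section is a regular 32-gon, circumradius r=4 (area = (32/2)·4.000²·sin(360°/32) = 49.94 mm²); the r=11.5 sphere at (0.5, 4.5) slices to a regular 32-gon of circumradius 8.836 (√(r²−h²) with h=7.36 from center) (area = (32/2)·8.836²·sin(360°/32) = 243.72 mm²); the cone at (7, 0.5) is not intersected at this z (z outside [8.5, 13.5]); Combining (union): the regions partially overlap — summed areas 293.67 mm² minus the doubly-counted overlap 31.74 mm² gives 261.92 mm² — area = 261.92 mm²; (rotated 25° about Z; rotation is an isometry so areas/perimeters/island counts are preserved). So its area = 261.92 mm². Layer 95 (z = 22.8): the sphere is absent (|z−center|=17.300 > r=5.5); the cylinder at (8, 3) is absent (z outside [3.5, 22]); the sphere at (0.5, 4.5): section is a regular 32-gon, circumradius = √(r²−h²) = √(11.5²−8.8²) = 7.403 (area = (32/2)·7.403²·sin(360°/32) = 171.09 mm²); the cone at (7, 0.5) does not reach this height (z outside [8.5, 13.5]); Combining (union): only the r=11.5 sphere at (0.5, 4.5) is present, so the union is just that shape — area = 171.09 mm²; (rotated 25° about Z; rotation is an isometry so areas/perimeters/island counts are preserved). So its area = 171.09 mm². Layer 89 is larger (261.92 vs 171.09 mm²).

layer 89 (z = 21.36 mm)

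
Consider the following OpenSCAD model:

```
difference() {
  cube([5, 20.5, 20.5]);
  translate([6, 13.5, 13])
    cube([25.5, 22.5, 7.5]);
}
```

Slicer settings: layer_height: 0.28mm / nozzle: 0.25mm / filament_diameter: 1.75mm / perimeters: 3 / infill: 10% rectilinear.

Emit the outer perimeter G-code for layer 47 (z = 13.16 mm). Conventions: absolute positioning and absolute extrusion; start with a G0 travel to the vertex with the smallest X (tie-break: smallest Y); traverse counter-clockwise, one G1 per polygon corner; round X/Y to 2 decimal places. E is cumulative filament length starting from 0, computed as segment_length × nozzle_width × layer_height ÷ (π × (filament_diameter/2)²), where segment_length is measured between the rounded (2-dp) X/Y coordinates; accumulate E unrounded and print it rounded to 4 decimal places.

At z = 13.16 mm: the cube is present — its section is the full 5×20.5 rectangle; the cube at (6, 13.5) is present — its section is the full 25.5×22.5 rectangle; After the difference (first − rest): starting from the 5×20.5 cube, the 25.5×22.5 cube at (6, 13.5) misses the remaining region (no effect) — 1 connected region. The outline is a single polygon with 4 vertices. Extrusion per mm of travel: 0.25 × 0.28 / (π × 0.875²) = 0.029103. Accumulating E over each segment gives final E = 1.4842.

G0 X0.00 Y0.00 Z13.16
G1 X5.00 Y0.00 E0.1455
G1 X5.00 Y20.50 E0.7421
G1 X0.00 Y20.50 E0.8876
G1 X0.00 Y0.00 E1.4842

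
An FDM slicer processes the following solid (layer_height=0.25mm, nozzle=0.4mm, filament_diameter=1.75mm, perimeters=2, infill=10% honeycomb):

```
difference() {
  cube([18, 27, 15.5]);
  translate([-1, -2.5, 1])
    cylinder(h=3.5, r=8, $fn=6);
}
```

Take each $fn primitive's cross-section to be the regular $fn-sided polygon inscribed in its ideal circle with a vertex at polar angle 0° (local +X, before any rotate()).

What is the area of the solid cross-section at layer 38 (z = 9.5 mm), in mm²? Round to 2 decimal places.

At z = 9.5 mm: the 18×27 cube contributes its full rectangle (area 486.00 mm²); the cylinder at (-1, -2.5) is absent (z outside [1, 4.5]); Taking the first minus the rest: none of the subtracted shapes is present at this height, so the 18×27 cube is unchanged — area = 486.00 mm². Overall, the cross-section is a single solid region. Net area = 486.00 mm².

486.00 mm²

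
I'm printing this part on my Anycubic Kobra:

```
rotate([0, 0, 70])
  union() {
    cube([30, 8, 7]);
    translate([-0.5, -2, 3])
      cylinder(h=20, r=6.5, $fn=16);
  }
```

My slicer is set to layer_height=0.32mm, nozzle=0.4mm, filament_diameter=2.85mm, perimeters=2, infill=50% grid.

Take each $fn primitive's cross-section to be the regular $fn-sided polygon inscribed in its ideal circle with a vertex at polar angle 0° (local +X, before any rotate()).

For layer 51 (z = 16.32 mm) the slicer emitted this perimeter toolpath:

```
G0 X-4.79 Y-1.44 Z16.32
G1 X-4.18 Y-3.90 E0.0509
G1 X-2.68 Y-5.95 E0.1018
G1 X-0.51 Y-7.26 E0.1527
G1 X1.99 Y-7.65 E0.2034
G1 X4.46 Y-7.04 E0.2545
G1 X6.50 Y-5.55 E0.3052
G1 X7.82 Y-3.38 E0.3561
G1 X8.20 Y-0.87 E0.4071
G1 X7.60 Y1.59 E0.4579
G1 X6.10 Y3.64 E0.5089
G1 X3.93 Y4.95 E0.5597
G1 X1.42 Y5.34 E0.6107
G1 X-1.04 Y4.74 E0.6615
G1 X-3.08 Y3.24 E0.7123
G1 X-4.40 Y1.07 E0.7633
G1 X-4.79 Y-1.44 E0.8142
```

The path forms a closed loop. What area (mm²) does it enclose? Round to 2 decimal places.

Apply the shoelace formula to the sequence of (X, Y) vertices; enclosed area = 129.35 mm².

129.35 mm²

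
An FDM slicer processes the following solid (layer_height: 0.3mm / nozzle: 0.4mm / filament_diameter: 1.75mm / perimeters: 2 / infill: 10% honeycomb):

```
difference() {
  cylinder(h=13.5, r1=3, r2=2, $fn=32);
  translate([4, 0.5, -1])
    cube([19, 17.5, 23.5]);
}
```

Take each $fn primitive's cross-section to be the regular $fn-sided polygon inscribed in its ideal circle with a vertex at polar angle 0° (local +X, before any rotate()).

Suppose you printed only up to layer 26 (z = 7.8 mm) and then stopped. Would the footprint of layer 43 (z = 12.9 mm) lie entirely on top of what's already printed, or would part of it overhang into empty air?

entirely on top

Compare the two slices. At z = 7.8: the cone: at t=0.578 of its height the radius interpolates to r₁+(r₂−r₁)t = 2.422, giving a regular 32-gon of that circumradius (area = (32/2)·2.422²·sin(360°/32) = 18.31 mm²); the cube at (4, 0.5) (footprint 19×17.5) is included at this height (area 332.50 mm²); Taking the first minus the rest: starting from the cone (18.31 mm²), the 19×17.5 cube at (4, 0.5) misses the remaining region (no effect) — area = 18.31 mm². At z = 12.9: the cone: at t=0.956 of its height the radius interpolates to r₁+(r₂−r₁)t = 2.044, giving a regular 32-gon of that circumradius (area = (32/2)·2.044²·sin(360°/32) = 13.05 mm²); the 19×17.5 cube at (4, 0.5) contributes its full rectangle (area 332.50 mm²); Subtracting the remaining from the first: starting from the cone (13.05 mm²), the 19×17.5 cube at (4, 0.5) misses the remaining region (no effect) — area = 13.05 mm². Checking containment: the cross-section at z = 12.9 is a subset of the cross-section at z = 7.8.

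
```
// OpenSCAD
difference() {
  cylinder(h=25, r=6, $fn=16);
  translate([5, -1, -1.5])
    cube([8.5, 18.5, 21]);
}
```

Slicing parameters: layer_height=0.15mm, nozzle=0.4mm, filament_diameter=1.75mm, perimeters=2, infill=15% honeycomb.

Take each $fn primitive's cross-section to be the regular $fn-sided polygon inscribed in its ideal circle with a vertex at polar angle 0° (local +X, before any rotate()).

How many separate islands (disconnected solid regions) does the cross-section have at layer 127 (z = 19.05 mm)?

1

At z = 19.05 mm: the r=6 cylinder gives a regular 16-gon of circumradius 6 (constant along its height); the cube at (5, -1) is present — its section is the full 8.5×18.5 rectangle; After the difference (first − rest): starting from the r=6 cylinder, the 8.5×18.5 cube at (5, -1) partially overlaps it — only the 2.89 mm² overlap (of its 157.25 mm²) is removed, clipping the outline — 1 connected region. Overall, the cross-section is a single solid region. Island count = 1.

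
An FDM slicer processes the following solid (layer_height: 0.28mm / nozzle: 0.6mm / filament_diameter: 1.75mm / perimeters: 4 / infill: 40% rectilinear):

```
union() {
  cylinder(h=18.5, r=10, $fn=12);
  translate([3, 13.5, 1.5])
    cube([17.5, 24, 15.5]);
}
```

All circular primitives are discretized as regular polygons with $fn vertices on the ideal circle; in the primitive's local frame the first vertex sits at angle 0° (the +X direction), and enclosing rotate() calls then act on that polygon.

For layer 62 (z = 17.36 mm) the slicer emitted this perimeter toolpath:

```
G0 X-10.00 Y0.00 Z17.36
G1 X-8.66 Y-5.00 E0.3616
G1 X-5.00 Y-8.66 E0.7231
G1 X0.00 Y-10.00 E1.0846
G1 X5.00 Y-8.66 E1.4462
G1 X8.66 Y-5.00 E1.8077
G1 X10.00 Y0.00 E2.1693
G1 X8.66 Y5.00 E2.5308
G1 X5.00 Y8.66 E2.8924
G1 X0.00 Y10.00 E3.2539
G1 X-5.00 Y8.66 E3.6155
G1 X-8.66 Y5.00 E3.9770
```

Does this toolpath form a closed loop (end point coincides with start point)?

Start point (G0): (-10.00, 0.00). End point (last G1): the path does not return to the start — open.

no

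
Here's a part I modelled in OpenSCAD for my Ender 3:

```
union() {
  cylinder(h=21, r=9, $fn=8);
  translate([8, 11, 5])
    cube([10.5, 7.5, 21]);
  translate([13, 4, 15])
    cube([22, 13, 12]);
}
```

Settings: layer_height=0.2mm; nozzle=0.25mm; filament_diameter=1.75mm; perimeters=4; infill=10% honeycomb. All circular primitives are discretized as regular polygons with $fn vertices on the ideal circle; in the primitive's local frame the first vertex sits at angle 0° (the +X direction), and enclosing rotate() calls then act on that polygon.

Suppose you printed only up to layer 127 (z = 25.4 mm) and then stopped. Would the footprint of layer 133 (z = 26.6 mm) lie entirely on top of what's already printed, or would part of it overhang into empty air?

Compare the two slices. At z = 25.4: the cylinder is not intersected at this z (z outside [0, 21]); the cube at (8, 11) (footprint 10.5×7.5) is included at this height (area 78.75 mm²); the cube at (13, 4) (footprint 22×13) is included at this height (area 286.00 mm²); Taking the union: the regions partially overlap — summed areas 364.75 mm² minus the doubly-counted overlap 33.00 mm² gives 331.75 mm² — area = 331.75 mm². At z = 26.6: the cylinder is absent (z outside [0, 21]); the cube at (8, 11) is absent (z outside [5, 26]); the 22×13 cube at (13, 4) contributes its full rectangle (area 286.00 mm²); Combining (union): only the 22×13 cube at (13, 4) is present, so the union is just that shape — area = 286.00 mm². Checking containment: the cross-section at z = 26.6 is a subset of the cross-section at z = 25.4.

entirely on top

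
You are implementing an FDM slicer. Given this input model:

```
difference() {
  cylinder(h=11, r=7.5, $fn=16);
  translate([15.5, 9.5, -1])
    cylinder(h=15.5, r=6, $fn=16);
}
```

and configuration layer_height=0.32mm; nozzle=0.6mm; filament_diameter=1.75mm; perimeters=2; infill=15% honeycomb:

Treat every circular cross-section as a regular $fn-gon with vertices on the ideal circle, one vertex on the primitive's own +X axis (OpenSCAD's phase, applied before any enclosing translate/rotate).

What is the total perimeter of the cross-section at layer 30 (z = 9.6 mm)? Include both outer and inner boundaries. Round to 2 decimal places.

At z = 9.6 mm: the r=7.5 cylinder contributes a regular 16-gon of circumradius 7.5 (perimeter = 2·16·7.500·sin(180°/16) = 46.82 mm); the cylinder at (15.5, 9.5): section is a regular 16-gon, circumradius r=6 (perimeter = 2·16·6.000·sin(180°/16) = 37.46 mm); Subtracting the remaining from the first: starting from the r=7.5 cylinder, the r=6 cylinder at (15.5, 9.5) misses the remaining region (no effect) — boundary = 46.82 mm. Overall, the cross-section is a single solid region. Total boundary length (outer) = 46.82 mm.

46.82 mm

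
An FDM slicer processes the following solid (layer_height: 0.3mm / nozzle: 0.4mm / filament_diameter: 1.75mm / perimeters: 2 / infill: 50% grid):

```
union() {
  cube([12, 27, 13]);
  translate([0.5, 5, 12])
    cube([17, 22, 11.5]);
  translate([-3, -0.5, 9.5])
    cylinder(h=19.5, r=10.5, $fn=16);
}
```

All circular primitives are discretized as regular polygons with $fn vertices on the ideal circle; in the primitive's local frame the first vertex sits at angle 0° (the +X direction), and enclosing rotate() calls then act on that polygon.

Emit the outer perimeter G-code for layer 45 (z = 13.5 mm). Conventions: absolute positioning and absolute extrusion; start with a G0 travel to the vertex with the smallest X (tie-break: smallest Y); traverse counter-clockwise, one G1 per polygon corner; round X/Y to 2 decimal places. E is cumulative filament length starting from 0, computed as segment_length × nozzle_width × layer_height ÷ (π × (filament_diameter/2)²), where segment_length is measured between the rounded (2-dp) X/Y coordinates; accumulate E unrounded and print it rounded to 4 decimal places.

G0 X-13.50 Y-0.50 Z13.50
G1 X-12.70 Y-4.52 E0.2045
G1 X-10.42 Y-7.92 E0.4087
G1 X-7.02 Y-10.20 E0.6130
G1 X-3.00 Y-11.00 E0.8175
G1 X1.02 Y-10.20 E1.0219
G1 X4.42 Y-7.92 E1.2262
G1 X6.70 Y-4.52 E1.4304
G1 X7.50 Y-0.50 E1.6349
G1 X6.70 Y3.52 E1.8394
G1 X5.71 Y5.00 E1.9282
G1 X17.50 Y5.00 E2.5164
G1 X17.50 Y27.00 E3.6140
G1 X0.50 Y27.00 E4.4622
G1 X0.50 Y9.30 E5.3452
G1 X-3.00 Y10.00 E5.5233
G1 X-7.02 Y9.20 E5.7278
G1 X-10.42 Y6.92 E5.9320
G1 X-12.70 Y3.52 E6.1363
G1 X-13.50 Y-0.50 E6.3407

At z = 13.5 mm: the cube is not intersected at this z (z outside [0, 13]); the cube at (0.5, 5) (footprint 17×22) is included at this height; the r=10.5 cylinder at (-3, -0.5) contributes a regular 16-gon of circumradius 10.5; Taking the union: the regions partially overlap (shared area 13.87 mm²), so overlapping operands fuse into one piece — 1 connected region. The outline is a single polygon with 19 vertices. Extrusion per mm of travel: 0.4 × 0.3 / (π × 0.875²) = 0.049890. Accumulating E over each segment gives final E = 6.3407.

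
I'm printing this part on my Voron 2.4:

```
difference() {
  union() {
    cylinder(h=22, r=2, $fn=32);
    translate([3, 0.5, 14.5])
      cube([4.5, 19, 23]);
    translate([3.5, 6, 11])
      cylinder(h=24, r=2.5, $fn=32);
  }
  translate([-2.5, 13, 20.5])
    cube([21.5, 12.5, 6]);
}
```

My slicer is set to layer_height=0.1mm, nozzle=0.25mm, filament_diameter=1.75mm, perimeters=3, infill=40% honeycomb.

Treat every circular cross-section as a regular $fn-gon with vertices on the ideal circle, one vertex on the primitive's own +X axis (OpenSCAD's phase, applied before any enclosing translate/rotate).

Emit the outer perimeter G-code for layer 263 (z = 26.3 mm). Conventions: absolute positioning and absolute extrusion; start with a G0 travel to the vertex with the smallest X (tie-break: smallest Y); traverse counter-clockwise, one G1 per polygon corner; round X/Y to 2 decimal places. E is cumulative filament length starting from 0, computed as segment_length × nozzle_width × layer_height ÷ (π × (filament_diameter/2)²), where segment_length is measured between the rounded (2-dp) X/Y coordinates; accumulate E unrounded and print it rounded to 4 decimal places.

G0 X1.00 Y6.00 Z26.30
G1 X1.05 Y5.51 E0.0051
G1 X1.19 Y5.04 E0.0102
G1 X1.42 Y4.61 E0.0153
G1 X1.73 Y4.23 E0.0204
G1 X2.11 Y3.92 E0.0255
G1 X2.54 Y3.69 E0.0305
G1 X3.00 Y3.55 E0.0355
G1 X3.00 Y0.50 E0.0672
G1 X7.50 Y0.50 E0.1140
G1 X7.50 Y13.00 E0.2439
G1 X3.00 Y13.00 E0.2907
G1 X3.00 Y8.45 E0.3380
G1 X2.54 Y8.31 E0.3430
G1 X2.11 Y8.08 E0.3481
G1 X1.73 Y7.77 E0.3532
G1 X1.42 Y7.39 E0.3583
G1 X1.19 Y6.96 E0.3633
G1 X1.05 Y6.49 E0.3684
G1 X1.00 Y6.00 E0.3736

At z = 26.3 mm: the cylinder is not intersected at this z (z outside [0, 22]); the cube at (3, 0.5) (footprint 4.5×19) is included at this height; the cylinder at (3.5, 6): section is a regular 32-gon, circumradius r=2.5; Merging all regions: the regions partially overlap (shared area 12.23 mm²), so overlapping operands fuse into one piece — 1 connected region; the cube at (-2.5, 13) (footprint 21.5×12.5) is included at this height; Subtracting the remaining from the first: starting from the result so far, the 21.5×12.5 cube at (-2.5, 13) partially overlaps it — only the 29.25 mm² overlap (of its 268.75 mm²) is removed, clipping the outline — 1 connected region. The outline is a single polygon with 19 vertices. Extrusion per mm of travel: 0.25 × 0.1 / (π × 0.875²) = 0.010394. Accumulating E over each segment gives final E = 0.3736.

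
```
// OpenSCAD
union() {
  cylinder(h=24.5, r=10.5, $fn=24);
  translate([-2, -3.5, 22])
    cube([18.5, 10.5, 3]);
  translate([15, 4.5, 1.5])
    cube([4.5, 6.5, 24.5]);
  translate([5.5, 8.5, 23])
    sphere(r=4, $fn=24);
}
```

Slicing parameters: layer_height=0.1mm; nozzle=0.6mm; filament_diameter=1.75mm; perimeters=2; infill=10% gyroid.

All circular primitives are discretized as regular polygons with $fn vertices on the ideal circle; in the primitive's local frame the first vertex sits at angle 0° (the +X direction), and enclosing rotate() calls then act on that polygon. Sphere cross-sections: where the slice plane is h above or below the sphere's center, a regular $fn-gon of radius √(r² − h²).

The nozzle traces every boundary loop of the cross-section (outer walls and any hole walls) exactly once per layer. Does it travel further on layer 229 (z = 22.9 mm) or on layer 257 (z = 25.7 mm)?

layer 229 (z = 22.9 mm)

Layer 229 (z = 22.9): the r=10.5 cylinder contributes a regular 24-gon of circumradius 10.5 (perimeter = 2·24·10.500·sin(180°/24) = 65.79 mm); the 18.5×10.5 cube at (-2, -3.5) contributes its full rectangle (perimeter 58.00 mm); the 4.5×6.5 cube at (15, 4.5) contributes its full rectangle (perimeter 22.00 mm); the sphere at (5.5, 8.5): section is a regular 24-gon, circumradius = √(r²−h²) = √(4²−0.1²) = 3.999 (perimeter = 2·24·3.999·sin(180°/24) = 25.05 mm); Taking the union: the regions partially overlap (shared area 153.83 mm²), so the edge portions inside another operand are dropped and the merged outline is re-measured after clipping — boundary = 98.47 mm. So its perimeter = 98.47 mm. Layer 257 (z = 25.7): the cylinder does not reach this height (z outside [0, 24.5]); the cube at (-2, -3.5) does not reach this height (z outside [22, 25]); the cube at (15, 4.5) (footprint 4.5×6.5) is included at this height (perimeter 22.00 mm); the sphere at (5.5, 8.5): section is a regular 24-gon, circumradius = √(r²−h²) = √(4²−2.7²) = 2.951 (perimeter = 2·24·2.951·sin(180°/24) = 18.49 mm); Combining (union): the 2 present regions are separate (no shared area or edge), so areas and boundary lengths simply add and each stays a separate island — boundary = 40.49 mm. So its perimeter = 40.49 mm. Layer 229 is larger (98.47 vs 40.49 mm).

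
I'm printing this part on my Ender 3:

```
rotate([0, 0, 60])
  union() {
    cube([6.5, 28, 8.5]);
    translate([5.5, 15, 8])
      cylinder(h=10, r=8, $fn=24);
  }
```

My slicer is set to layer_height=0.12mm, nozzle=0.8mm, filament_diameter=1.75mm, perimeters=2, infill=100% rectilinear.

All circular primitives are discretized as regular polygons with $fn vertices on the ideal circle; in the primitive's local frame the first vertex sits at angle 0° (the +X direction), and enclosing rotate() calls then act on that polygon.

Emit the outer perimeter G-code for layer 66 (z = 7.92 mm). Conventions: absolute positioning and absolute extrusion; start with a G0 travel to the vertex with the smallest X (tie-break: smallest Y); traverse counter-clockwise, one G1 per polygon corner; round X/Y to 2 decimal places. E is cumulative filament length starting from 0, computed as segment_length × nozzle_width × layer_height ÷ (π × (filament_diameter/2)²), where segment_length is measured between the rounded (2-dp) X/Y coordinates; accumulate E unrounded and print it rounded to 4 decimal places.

G0 X-24.25 Y14.00 Z7.92
G1 X0.00 Y0.00 E1.1176
G1 X3.25 Y5.63 E1.3770
G1 X-21.00 Y19.63 E2.4946
G1 X-24.25 Y14.00 E2.7541

At z = 7.92 mm: the cube is present — its section is the full 6.5×28 rectangle; the cylinder at (5.5, 15) does not reach this height (z outside [8, 18]); Combining (union): only the 6.5×28 cube is present, so the union is just that shape — 1 connected region; (rotated 60° about Z; rotation is an isometry so areas/perimeters/island counts are preserved). The outline is a single polygon with 4 vertices. Extrusion per mm of travel: 0.8 × 0.12 / (π × 0.875²) = 0.039912. Accumulating E over each segment gives final E = 2.7541.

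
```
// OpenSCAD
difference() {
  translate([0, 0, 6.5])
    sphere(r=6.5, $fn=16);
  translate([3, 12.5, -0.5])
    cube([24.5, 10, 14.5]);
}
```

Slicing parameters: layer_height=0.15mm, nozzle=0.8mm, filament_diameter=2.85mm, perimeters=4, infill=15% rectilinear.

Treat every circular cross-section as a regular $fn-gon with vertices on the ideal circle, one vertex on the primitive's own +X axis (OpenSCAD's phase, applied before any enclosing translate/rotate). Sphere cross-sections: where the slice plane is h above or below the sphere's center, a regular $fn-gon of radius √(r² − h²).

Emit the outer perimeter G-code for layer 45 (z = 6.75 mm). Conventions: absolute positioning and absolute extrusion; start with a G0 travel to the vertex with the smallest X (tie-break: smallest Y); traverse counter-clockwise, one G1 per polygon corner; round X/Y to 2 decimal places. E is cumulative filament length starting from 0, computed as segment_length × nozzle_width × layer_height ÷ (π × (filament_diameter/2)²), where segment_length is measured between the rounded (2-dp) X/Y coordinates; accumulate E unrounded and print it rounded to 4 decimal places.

At z = 6.75 mm: the sphere: section is a regular 16-gon, circumradius = √(r²−h²) = √(6.5²−0.25²) = 6.495; the cube at (3, 12.5) (footprint 24.5×10) is included at this height; Subtracting the remaining from the first: starting from the r=6.5 sphere, the 24.5×10 cube at (3, 12.5) misses the remaining region (no effect) — 1 connected region. The outline is a single polygon with 16 vertices. Extrusion per mm of travel: 0.8 × 0.15 / (π × 1.425²) = 0.018811. Accumulating E over each segment gives final E = 0.7628.

G0 X-6.50 Y0.00 Z6.75
G1 X-6.00 Y-2.49 E0.0478
G1 X-4.59 Y-4.59 E0.0954
G1 X-2.49 Y-6.00 E0.1429
G1 X0.00 Y-6.50 E0.1907
G1 X2.49 Y-6.00 E0.2385
G1 X4.59 Y-4.59 E0.2861
G1 X6.00 Y-2.49 E0.3336
G1 X6.50 Y0.00 E0.3814
G1 X6.00 Y2.49 E0.4292
G1 X4.59 Y4.59 E0.4768
G1 X2.49 Y6.00 E0.5243
G1 X0.00 Y6.50 E0.5721
G1 X-2.49 Y6.00 E0.6199
G1 X-4.59 Y4.59 E0.6675
G1 X-6.00 Y2.49 E0.7151
G1 X-6.50 Y0.00 E0.7628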